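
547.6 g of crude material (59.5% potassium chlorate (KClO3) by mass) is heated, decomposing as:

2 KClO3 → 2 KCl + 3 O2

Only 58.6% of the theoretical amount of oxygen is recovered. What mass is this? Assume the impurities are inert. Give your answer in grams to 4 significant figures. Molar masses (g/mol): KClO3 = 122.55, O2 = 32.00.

Pure KClO3 available = 547.6 g × 0.595 = 325.82 g.
n(KClO3) = 325.82 g / 122.55 g/mol = 2.6587 mol.
From the equation the KClO3:O2 mole ratio is 2:3, so n(O2) = 2.6587 × 3/2 = 3.9880 mol.
Mass of O2 = 3.9880 mol × 32.00 g/mol = 127.62 g.
Actual mass collected = 127.62 g × 0.586 = 74.784 g.

74.78 g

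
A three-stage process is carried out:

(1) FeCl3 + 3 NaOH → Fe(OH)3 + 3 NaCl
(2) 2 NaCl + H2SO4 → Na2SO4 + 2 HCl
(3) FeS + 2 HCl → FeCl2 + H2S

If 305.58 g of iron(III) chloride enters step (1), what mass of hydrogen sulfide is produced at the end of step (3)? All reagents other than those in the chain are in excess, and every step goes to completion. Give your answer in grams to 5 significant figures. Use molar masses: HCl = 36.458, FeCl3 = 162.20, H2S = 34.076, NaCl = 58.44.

96.297 g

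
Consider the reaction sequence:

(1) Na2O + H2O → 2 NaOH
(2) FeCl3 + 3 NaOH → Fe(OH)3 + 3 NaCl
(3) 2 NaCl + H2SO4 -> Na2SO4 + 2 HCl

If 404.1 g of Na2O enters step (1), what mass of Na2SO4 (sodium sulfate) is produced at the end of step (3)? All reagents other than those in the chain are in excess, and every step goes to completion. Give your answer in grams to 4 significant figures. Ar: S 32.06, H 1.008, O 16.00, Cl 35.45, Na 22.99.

M(Na2O) = 2(22.99) + 16.00 = 61.98 g/mol.
M(Na2SO4) = 2(22.99) + 32.06 + 4(16.00) = 142.04 g/mol.
n(Na2O) = 404.1 / 61.98 = 6.5198 mol.
Reaction (1): Na2O→NaOH ratio 1:2 ⇒ n(NaOH) = 13.040 mol.
Reaction (2): NaOH→NaCl ratio 3:3 ⇒ n(NaCl) = 13.040 mol.
Reaction (3): NaCl→Na2SO4 ratio 2:1 ⇒ n(Na2SO4) = 6.5198 mol.
Mass of Na2SO4 = 6.5198 × 142.04 = 926.08 g.

926.1 g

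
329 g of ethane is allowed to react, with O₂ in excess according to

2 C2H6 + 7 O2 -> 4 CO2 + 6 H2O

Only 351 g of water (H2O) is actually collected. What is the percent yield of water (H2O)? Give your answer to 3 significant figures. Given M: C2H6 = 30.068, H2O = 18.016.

59.4 %

n(C2H6) = 329.0 g / 30.068 g/mol = 10.94 mol.
From the equation the C2H6:H2O mole ratio is 2:6, so n(H2O) = 10.94 × 6/2 = 32.83 mol.
Mass of H2O = 32.83 mol × 18.016 g/mol = 591.4 g.
This is the theoretical yield. Percent yield = 351 g / 591.4 g × 100% = 59.35%.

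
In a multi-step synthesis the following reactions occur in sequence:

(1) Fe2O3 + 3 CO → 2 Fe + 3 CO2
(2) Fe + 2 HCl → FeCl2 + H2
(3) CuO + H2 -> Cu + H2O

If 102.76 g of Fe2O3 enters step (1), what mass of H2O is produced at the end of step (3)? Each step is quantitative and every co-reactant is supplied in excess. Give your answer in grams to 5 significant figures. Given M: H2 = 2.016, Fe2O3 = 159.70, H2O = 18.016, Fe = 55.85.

23.185 g

n(Fe2O3) = 102.76 / 159.70 = 0.643456 mol.
Reaction (1): Fe2O3→Fe ratio 1:2 ⇒ n(Fe) = 1.28691 mol.
Reaction (2): Fe→H2 ratio 1:1 ⇒ n(H2) = 1.28691 mol.
Reaction (3): H2→H2O ratio 1:1 ⇒ n(H2O) = 1.28691 mol.
Mass of H2O = 1.28691 × 18.016 = 23.1850 g.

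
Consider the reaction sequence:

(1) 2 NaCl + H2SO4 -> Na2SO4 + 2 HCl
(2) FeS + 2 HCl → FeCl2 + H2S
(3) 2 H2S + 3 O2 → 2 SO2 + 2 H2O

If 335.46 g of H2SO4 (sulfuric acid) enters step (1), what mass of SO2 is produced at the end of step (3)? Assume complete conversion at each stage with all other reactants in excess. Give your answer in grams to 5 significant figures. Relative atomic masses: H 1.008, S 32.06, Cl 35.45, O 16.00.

M(H2SO4) = 2(1.008) + 32.06 + 4(16.00) = 98.076 g/mol.
M(SO2) = 32.06 + 2(16.00) = 64.06 g/mol.
n(H2SO4) = 335.46 / 98.076 = 3.42041 mol.
Reaction (1): H2SO4→HCl ratio 1:2 ⇒ n(HCl) = 6.84082 mol.
Reaction (2): HCl→H2S ratio 2:1 ⇒ n(H2S) = 3.42041 mol.
Reaction (3): H2S→SO2 ratio 2:2 ⇒ n(SO2) = 3.42041 mol.
Mass of SO2 = 3.42041 × 64.06 = 219.111 g.

219.11 g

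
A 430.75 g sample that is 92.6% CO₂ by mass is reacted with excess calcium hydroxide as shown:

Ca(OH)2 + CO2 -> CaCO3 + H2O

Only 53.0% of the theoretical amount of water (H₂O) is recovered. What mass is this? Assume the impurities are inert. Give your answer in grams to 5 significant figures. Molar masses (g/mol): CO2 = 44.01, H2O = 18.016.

86.540 g

Pure CO2 available = 430.75 g × 0.926 = 398.874 g.
n(CO2) = 398.874 g / 44.01 g/mol = 9.06327 mol.
From the equation the CO2:H2O mole ratio is 1:1, so n(H2O) = 9.06327 × 1/1 = 9.06327 mol.
Mass of H2O = 9.06327 mol × 18.016 g/mol = 163.284 g.
Actual mass collected = 163.284 g × 0.530 = 86.5404 g.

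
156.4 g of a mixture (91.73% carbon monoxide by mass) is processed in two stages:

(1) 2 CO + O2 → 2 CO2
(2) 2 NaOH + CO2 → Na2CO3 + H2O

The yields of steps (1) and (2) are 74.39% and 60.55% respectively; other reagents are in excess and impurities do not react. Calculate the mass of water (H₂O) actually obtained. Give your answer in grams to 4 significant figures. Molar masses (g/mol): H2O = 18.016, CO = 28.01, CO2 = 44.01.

41.56 g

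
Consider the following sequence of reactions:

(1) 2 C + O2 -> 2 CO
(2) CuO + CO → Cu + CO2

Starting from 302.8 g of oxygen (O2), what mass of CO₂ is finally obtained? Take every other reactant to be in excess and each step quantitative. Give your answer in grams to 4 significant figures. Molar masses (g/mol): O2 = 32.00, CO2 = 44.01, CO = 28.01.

n(O2) = 302.80 / 32.00 = 9.4625 mol.
Step 1 gives a 1:2 ratio of O2 to CO, so n(CO) = 18.925 mol.
In step 2 the CO:CO2 ratio is 1:1, so n(CO2) = 18.925 mol.
Mass of CO2 = 18.925 × 44.01 = 832.89 g.

832.9 g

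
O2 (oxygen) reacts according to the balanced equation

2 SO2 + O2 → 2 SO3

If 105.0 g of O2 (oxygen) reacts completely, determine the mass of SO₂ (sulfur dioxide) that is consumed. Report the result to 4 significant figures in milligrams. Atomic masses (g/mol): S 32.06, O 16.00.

M(O2) = 2(16.00) = 32.00 g/mol.
M(SO2) = 32.06 + 2(16.00) = 64.06 g/mol.
n(O2) = 105.00 g / 32.00 g/mol = 3.2812 mol.
From the equation the O2:SO2 mole ratio is 1:2, so n(SO2) = 3.2812 × 2/1 = 6.5625 mol.
Mass of SO2 = 6.5625 mol × 64.06 g/mol = 420.39 g.
Converting to mg: 420.39 g = 420400 mg.

420400 mg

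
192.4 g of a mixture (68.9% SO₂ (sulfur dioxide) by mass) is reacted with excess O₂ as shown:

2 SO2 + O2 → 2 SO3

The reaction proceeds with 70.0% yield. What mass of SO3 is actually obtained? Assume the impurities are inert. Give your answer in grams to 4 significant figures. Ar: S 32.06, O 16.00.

116.0 g

Pure SO2 available = 192.4 g × 0.689 = 132.56 g.
M(SO2) = 32.06 + 2(16.00) = 64.06 g/mol.
M(SO3) = 32.06 + 3(16.00) = 80.06 g/mol.
n(SO2) = 132.56 g / 64.06 g/mol = 2.0694 mol.
From the equation the SO2:SO3 mole ratio is 2:2, so n(SO3) = 2.0694 × 2/2 = 2.0694 mol.
Mass of SO3 = 2.0694 mol × 80.06 g/mol = 165.67 g.
Actual mass collected = 165.67 g × 0.700 = 115.97 g.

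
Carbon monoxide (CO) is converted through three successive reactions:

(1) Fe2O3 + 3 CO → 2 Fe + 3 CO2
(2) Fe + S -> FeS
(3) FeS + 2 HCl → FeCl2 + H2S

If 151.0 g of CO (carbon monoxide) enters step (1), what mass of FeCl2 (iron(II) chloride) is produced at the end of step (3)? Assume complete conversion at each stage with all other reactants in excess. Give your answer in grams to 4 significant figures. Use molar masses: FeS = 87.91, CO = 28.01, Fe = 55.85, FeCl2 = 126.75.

n(CO) = 151.0 / 28.01 = 5.3909 mol.
Reaction (1): CO→Fe ratio 3:2 ⇒ n(Fe) = 3.5940 mol.
Reaction (2): Fe→FeS ratio 1:1 ⇒ n(FeS) = 3.5940 mol.
Reaction (3): FeS→FeCl2 ratio 1:1 ⇒ n(FeCl2) = 3.5940 mol.
Mass of FeCl2 = 3.5940 × 126.75 = 455.53 g.

455.5 g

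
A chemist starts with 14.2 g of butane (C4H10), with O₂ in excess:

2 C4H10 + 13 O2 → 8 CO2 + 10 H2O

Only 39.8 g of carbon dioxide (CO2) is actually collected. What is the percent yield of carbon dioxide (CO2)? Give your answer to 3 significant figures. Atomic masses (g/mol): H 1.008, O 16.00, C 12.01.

M(C4H10) = 4(12.01) + 10(1.008) = 58.12 g/mol.
M(CO2) = 12.01 + 2(16.00) = 44.01 g/mol.
n(C4H10) = 14.20 g / 58.12 g/mol = 0.2443 mol.
From the equation the C4H10:CO2 mole ratio is 2:8, so n(CO2) = 0.2443 × 8/2 = 0.9773 mol.
Mass of CO2 = 0.9773 mol × 44.01 g/mol = 43.01 g.
This is the theoretical yield. Percent yield = 39.8 g / 43.01 g × 100% = 92.54%.

92.5 %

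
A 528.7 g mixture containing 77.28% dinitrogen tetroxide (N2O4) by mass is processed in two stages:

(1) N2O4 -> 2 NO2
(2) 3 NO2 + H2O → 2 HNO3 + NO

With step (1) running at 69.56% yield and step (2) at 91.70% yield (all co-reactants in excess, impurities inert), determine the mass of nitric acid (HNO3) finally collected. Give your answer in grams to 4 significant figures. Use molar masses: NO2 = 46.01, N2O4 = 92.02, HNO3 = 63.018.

238.0 g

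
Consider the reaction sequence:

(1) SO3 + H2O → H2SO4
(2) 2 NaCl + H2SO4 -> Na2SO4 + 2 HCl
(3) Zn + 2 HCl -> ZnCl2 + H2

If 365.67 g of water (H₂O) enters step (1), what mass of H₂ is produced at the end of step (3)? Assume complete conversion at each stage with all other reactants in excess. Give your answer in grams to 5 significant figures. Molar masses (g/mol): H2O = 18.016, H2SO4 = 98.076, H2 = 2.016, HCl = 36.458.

n(H2O) = 365.67 / 18.016 = 20.2970 mol.
Reaction (1): H2O→H2SO4 ratio 1:1 ⇒ n(H2SO4) = 20.2970 mol.
Reaction (2): H2SO4→HCl ratio 1:2 ⇒ n(HCl) = 40.5939 mol.
Reaction (3): HCl→H2 ratio 2:1 ⇒ n(H2) = 20.2970 mol.
Mass of H2 = 20.2970 × 2.016 = 40.9187 g.

40.919 g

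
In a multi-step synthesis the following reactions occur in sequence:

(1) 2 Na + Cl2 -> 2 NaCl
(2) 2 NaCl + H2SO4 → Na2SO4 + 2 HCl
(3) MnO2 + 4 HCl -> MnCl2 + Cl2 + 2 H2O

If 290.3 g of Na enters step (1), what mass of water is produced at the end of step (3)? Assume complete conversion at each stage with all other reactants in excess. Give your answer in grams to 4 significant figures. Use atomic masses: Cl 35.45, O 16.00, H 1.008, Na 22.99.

M(Na) = 22.99 g/mol.
M(H2O) = 2(1.008) + 16.00 = 18.016 g/mol.
n(Na) = 290.3 / 22.99 = 12.627 mol.
Reaction (1): Na→NaCl ratio 2:2 ⇒ n(NaCl) = 12.627 mol.
Reaction (2): NaCl→HCl ratio 2:2 ⇒ n(HCl) = 12.627 mol.
Reaction (3): HCl→H2O ratio 4:2 ⇒ n(H2O) = 6.3136 mol.
Mass of H2O = 6.3136 × 18.016 = 113.75 g.

113.7 g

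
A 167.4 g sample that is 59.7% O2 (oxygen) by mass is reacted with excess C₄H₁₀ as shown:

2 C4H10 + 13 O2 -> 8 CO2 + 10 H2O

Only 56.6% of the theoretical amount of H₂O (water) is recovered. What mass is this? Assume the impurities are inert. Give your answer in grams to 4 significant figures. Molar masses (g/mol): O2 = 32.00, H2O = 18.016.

Pure O2 available = 167.4 g × 0.597 = 99.938 g.
n(O2) = 99.938 g / 32.00 g/mol = 3.1231 mol.
From the equation the O2:H2O mole ratio is 13:10, so n(H2O) = 3.1231 × 10/13 = 2.4024 mol.
Mass of H2O = 2.4024 mol × 18.016 g/mol = 43.281 g.
Actual mass collected = 43.281 g × 0.566 = 24.497 g.

24.50 g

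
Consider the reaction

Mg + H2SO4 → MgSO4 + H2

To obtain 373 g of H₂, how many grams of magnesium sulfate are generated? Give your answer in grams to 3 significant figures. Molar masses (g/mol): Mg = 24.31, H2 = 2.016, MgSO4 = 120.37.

22300 g

n(H2) = 373.0 g / 2.016 g/mol = 185.0 mol.
From the equation the H2:MgSO4 mole ratio is 1:1, so n(MgSO4) = 185.0 × 1/1 = 185.0 mol.
Mass of MgSO4 = 185.0 mol × 120.37 g/mol = 22270 g.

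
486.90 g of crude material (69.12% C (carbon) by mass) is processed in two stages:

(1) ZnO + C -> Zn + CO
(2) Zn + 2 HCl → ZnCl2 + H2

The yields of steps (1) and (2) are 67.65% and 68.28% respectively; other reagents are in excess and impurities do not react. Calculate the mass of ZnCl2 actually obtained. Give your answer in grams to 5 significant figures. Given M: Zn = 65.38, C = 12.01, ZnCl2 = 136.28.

1764.0 g

Pure C = 486.90 × 0.6912 = 336.545 g.
n(C) = 336.545 / 12.01 = 28.0221 mol.
Step 1 (C:Zn = 1:1): theoretical n(Zn) = 28.0221 mol; at 67.65% yield, n(Zn) = 18.9569 mol.
Step 2 (Zn:ZnCl2 = 1:1): theoretical n(ZnCl2) = 18.9569 mol, so theoretical mass = 18.9569 × 136.28 = 2583.45 g.
At 68.28% yield, actual mass of ZnCl2 = 2583.45 × 0.6828 = 1763.98 g.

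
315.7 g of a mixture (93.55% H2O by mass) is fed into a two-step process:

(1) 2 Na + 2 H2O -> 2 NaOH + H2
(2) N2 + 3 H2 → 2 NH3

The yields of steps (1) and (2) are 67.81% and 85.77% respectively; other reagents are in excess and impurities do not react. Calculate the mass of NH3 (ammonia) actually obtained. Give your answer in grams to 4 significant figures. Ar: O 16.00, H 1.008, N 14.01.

Pure H2O = 315.7 × 0.9355 = 295.34 g.
M(H2O) = 2(1.008) + 16.00 = 18.016 g/mol.
M(NH3) = 14.01 + 3(1.008) = 17.034 g/mol.
n(H2O) = 295.34 / 18.016 = 16.393 mol.
Step 1 (H2O:H2 = 2:1): theoretical n(H2) = 8.1965 mol; at 67.81% yield, n(H2) = 5.5581 mol.
Step 2 (H2:NH3 = 3:2): theoretical n(NH3) = 3.7054 mol, so theoretical mass = 3.7054 × 17.034 = 63.117 g.
At 85.77% yield, actual mass of NH3 = 63.117 × 0.8577 = 54.136 g.

54.14 g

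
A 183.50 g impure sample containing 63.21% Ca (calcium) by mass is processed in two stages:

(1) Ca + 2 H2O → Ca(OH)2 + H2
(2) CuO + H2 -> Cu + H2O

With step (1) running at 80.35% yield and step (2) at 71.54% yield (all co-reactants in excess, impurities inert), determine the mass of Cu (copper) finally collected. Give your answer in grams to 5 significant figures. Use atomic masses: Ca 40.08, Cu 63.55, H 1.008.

Pure Ca = 183.50 × 0.6321 = 115.990 g.
M(Ca) = 40.08 g/mol.
M(Cu) = 63.55 g/mol.
n(Ca) = 115.990 / 40.08 = 2.89397 mol.
Step 1 (Ca:H2 = 1:1): theoretical n(H2) = 2.89397 mol; at 80.35% yield, n(H2) = 2.32531 mol.
Step 2 (H2:Cu = 1:1): theoretical n(Cu) = 2.32531 mol, so theoretical mass = 2.32531 × 63.55 = 147.773 g.
At 71.54% yield, actual mass of Cu = 147.773 × 0.7154 = 105.717 g.

105.72 g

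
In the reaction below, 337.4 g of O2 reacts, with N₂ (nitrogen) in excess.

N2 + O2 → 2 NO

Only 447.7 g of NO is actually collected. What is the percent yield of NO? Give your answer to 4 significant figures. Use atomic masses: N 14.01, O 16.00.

70.75 %

M(O2) = 2(16.00) = 32.00 g/mol.
M(NO) = 14.01 + 16.00 = 30.01 g/mol.
n(O2) = 337.40 g / 32.00 g/mol = 10.544 mol.
From the equation the O2:NO mole ratio is 1:2, so n(NO) = 10.544 × 2/1 = 21.087 mol.
Mass of NO = 21.087 mol × 30.01 g/mol = 632.84 g.
This is the theoretical yield. Percent yield = 447.7 g / 632.84 g × 100% = 70.745%.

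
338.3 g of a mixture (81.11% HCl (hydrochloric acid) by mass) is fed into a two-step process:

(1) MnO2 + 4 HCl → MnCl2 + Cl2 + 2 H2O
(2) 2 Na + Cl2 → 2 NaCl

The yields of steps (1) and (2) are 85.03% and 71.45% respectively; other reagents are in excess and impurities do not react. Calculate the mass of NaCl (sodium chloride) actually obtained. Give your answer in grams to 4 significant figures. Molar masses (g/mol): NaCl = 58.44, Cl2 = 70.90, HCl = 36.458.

133.6 g

Pure HCl = 338.3 × 0.8111 = 274.40 g.
n(HCl) = 274.40 / 36.458 = 7.5263 mol.
Step 1 (HCl:Cl2 = 4:1): theoretical n(Cl2) = 1.8816 mol; at 85.03% yield, n(Cl2) = 1.5999 mol.
Step 2 (Cl2:NaCl = 1:2): theoretical n(NaCl) = 3.1998 mol, so theoretical mass = 3.1998 × 58.44 = 187.00 g.
At 71.45% yield, actual mass of NaCl = 187.00 × 0.7145 = 133.61 g.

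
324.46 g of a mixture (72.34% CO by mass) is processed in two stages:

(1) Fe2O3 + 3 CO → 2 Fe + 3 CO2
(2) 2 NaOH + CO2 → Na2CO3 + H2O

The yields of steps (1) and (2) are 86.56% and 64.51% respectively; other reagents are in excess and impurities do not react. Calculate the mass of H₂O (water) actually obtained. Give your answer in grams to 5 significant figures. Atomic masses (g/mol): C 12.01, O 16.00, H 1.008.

84.300 g

Pure CO = 324.46 × 0.7234 = 234.714 g.
M(CO) = 12.01 + 16.00 = 28.01 g/mol.
M(H2O) = 2(1.008) + 16.00 = 18.016 g/mol.
n(CO) = 234.714 / 28.01 = 8.37966 mol.
Step 1 (CO:CO2 = 3:3): theoretical n(CO2) = 8.37966 mol; at 86.56% yield, n(CO2) = 7.25344 mol.
Step 2 (CO2:H2O = 1:1): theoretical n(H2O) = 7.25344 mol, so theoretical mass = 7.25344 × 18.016 = 130.678 g.
At 64.51% yield, actual mass of H2O = 130.678 × 0.6451 = 84.3003 g.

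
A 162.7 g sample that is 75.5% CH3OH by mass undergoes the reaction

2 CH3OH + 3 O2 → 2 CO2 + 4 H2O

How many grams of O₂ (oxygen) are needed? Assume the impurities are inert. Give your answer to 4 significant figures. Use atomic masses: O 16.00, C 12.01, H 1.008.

184.0 g

Mass of pure CH3OH = 162.7 g × 0.755 = 122.84 g.
M(CH3OH) = 12.01 + 4(1.008) + 16.00 = 32.042 g/mol.
M(O2) = 2(16.00) = 32.00 g/mol.
n(CH3OH) = 122.84 g / 32.042 g/mol = 3.8337 mol.
From the equation the CH3OH:O2 mole ratio is 2:3, so n(O2) = 3.8337 × 3/2 = 5.7505 mol.
Mass of O2 = 5.7505 mol × 32.00 g/mol = 184.02 g.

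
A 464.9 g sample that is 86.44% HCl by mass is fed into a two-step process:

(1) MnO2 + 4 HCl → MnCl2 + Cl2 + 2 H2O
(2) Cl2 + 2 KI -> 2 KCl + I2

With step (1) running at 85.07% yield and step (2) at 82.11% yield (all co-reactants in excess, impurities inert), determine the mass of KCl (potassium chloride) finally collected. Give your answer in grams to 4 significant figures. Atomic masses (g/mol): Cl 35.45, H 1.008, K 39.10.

287.0 g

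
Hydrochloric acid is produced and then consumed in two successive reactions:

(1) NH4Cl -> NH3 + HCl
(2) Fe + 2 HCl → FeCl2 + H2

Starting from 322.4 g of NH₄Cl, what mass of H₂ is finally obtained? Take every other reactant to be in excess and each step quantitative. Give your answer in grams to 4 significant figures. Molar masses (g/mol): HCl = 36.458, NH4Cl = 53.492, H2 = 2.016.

n(NH4Cl) = 322.40 / 53.492 = 6.0271 mol.
Step 1 gives a 1:1 ratio of NH4Cl to HCl, so n(HCl) = 6.0271 mol.
In step 2 the HCl:H2 ratio is 2:1, so n(H2) = 3.0135 mol.
Mass of H2 = 3.0135 × 2.016 = 6.0753 g.

6.075 g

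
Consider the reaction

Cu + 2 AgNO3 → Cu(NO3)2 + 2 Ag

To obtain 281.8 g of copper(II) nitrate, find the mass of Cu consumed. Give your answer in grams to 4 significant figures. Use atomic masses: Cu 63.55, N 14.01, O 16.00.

M(Cu(NO3)2) = 63.55 + 2(14.01) + 6(16.00) = 187.57 g/mol.
M(Cu) = 63.55 g/mol.
n(Cu(NO3)2) = 281.80 g / 187.57 g/mol = 1.5024 mol.
From the equation the Cu(NO3)2:Cu mole ratio is 1:1, so n(Cu) = 1.5024 × 1/1 = 1.5024 mol.
Mass of Cu = 1.5024 mol × 63.55 g/mol = 95.476 g.

95.48 g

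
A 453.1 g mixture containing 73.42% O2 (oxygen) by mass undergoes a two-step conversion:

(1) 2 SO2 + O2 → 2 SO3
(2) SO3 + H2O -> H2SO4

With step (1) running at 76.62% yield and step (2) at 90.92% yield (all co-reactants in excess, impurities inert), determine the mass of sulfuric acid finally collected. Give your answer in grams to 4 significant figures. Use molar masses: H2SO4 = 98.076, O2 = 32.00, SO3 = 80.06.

Pure O2 = 453.1 × 0.7342 = 332.67 g.
n(O2) = 332.67 / 32.00 = 10.396 mol.
Step 1 (O2:SO3 = 1:2): theoretical n(SO3) = 20.792 mol; at 76.62% yield, n(SO3) = 15.931 mol.
Step 2 (SO3:H2SO4 = 1:1): theoretical n(H2SO4) = 15.931 mol, so theoretical mass = 15.931 × 98.076 = 1562.4 g.
At 90.92% yield, actual mass of H2SO4 = 1562.4 × 0.9092 = 1420.5 g.

1421 g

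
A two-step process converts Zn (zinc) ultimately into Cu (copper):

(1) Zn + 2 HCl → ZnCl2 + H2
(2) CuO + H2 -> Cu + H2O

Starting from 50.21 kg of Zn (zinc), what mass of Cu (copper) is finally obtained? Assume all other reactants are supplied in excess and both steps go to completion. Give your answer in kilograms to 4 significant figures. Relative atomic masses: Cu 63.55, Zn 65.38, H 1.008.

48.80 kg

M(Zn) = 65.38 g/mol.
M(Cu) = 63.55 g/mol.
50.21 kg = 50210 g.
n(Zn) = 50210 / 65.38 = 767.97 mol.
Step 1 gives a 1:1 ratio of Zn to H2, so n(H2) = 767.97 mol.
In step 2 the H2:Cu ratio is 1:1, so n(Cu) = 767.97 mol.
Mass of Cu = 767.97 × 63.55 = 48805 g = 48.80 kg.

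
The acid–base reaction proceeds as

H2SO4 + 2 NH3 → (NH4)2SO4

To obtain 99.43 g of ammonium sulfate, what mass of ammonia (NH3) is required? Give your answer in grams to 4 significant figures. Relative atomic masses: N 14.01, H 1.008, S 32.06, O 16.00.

25.63 g

M((NH4)2SO4) = 2(14.01) + 8(1.008) + 32.06 + 4(16.00) = 132.144 g/mol.
M(NH3) = 14.01 + 3(1.008) = 17.034 g/mol.
n((NH4)2SO4) = 99.430 g / 132.144 g/mol = 0.75244 mol.
From the equation the (NH4)2SO4:NH3 mole ratio is 1:2, so n(NH3) = 0.75244 × 2/1 = 1.5049 mol.
Mass of NH3 = 1.5049 mol × 17.034 g/mol = 25.634 g.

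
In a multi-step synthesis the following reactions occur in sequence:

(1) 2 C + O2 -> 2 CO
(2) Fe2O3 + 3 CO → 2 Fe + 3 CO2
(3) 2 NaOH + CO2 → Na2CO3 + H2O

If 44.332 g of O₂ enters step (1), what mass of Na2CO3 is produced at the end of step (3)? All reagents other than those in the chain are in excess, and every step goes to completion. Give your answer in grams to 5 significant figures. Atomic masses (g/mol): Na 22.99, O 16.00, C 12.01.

293.67 g

M(O2) = 2(16.00) = 32.00 g/mol.
M(Na2CO3) = 2(22.99) + 12.01 + 3(16.00) = 105.99 g/mol.
n(O2) = 44.332 / 32.00 = 1.38538 mol.
Reaction (1): O2→CO ratio 1:2 ⇒ n(CO) = 2.77075 mol.
Reaction (2): CO→CO2 ratio 3:3 ⇒ n(CO2) = 2.77075 mol.
Reaction (3): CO2→Na2CO3 ratio 1:1 ⇒ n(Na2CO3) = 2.77075 mol.
Mass of Na2CO3 = 2.77075 × 105.99 = 293.672 g.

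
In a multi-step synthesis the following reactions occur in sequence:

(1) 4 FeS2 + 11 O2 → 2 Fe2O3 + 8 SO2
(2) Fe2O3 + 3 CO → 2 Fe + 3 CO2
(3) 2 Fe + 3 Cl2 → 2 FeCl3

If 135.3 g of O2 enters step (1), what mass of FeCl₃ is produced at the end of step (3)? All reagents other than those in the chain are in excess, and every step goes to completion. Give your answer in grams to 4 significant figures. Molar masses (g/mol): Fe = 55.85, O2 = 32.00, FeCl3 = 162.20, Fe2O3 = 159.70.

n(O2) = 135.3 / 32.00 = 4.2281 mol.
Reaction (1): O2→Fe2O3 ratio 11:2 ⇒ n(Fe2O3) = 0.76875 mol.
Reaction (2): Fe2O3→Fe ratio 1:2 ⇒ n(Fe) = 1.5375 mol.
Reaction (3): Fe→FeCl3 ratio 2:2 ⇒ n(FeCl3) = 1.5375 mol.
Mass of FeCl3 = 1.5375 × 162.20 = 249.38 g.

249.4 g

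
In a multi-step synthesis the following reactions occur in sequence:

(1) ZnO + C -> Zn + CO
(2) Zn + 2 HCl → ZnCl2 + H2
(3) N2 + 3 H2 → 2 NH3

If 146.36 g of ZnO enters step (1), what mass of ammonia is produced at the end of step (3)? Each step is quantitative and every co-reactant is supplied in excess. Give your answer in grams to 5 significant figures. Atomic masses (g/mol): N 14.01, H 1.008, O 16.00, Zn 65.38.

20.423 g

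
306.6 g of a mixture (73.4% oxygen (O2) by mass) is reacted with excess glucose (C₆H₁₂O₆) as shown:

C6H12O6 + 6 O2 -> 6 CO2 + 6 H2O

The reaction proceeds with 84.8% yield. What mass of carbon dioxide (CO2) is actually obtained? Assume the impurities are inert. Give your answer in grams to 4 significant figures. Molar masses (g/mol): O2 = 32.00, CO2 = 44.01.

Pure O2 available = 306.6 g × 0.734 = 225.04 g.
n(O2) = 225.04 g / 32.00 g/mol = 7.0326 mol.
From the equation the O2:CO2 mole ratio is 6:6, so n(CO2) = 7.0326 × 6/6 = 7.0326 mol.
Mass of CO2 = 7.0326 mol × 44.01 g/mol = 309.51 g.
Actual mass collected = 309.51 g × 0.848 = 262.46 g.

262.5 g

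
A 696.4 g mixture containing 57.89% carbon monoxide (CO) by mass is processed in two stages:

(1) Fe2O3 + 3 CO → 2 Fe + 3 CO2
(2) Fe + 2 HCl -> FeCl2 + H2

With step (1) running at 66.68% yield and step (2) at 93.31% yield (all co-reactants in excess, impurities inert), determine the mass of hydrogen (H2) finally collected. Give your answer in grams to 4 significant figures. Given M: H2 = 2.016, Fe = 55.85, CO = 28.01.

12.04 g

Pure CO = 696.4 × 0.5789 = 403.15 g.
n(CO) = 403.15 / 28.01 = 14.393 mol.
Step 1 (CO:Fe = 3:2): theoretical n(Fe) = 9.5953 mol; at 66.68% yield, n(Fe) = 6.3981 mol.
Step 2 (Fe:H2 = 1:1): theoretical n(H2) = 6.3981 mol, so theoretical mass = 6.3981 × 2.016 = 12.899 g.
At 93.31% yield, actual mass of H2 = 12.899 × 0.9331 = 12.036 g.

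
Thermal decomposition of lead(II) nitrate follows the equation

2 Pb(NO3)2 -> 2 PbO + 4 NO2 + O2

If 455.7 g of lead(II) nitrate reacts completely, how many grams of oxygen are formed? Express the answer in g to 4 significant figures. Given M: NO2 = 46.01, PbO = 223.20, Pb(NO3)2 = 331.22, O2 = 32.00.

n(Pb(NO3)2) = 455.70 g / 331.22 g/mol = 1.3758 mol.
From the equation the Pb(NO3)2:O2 mole ratio is 2:1, so n(O2) = 1.3758 × 1/2 = 0.68791 mol.
Mass of O2 = 0.68791 mol × 32.00 g/mol = 22.013 g.

22.01 g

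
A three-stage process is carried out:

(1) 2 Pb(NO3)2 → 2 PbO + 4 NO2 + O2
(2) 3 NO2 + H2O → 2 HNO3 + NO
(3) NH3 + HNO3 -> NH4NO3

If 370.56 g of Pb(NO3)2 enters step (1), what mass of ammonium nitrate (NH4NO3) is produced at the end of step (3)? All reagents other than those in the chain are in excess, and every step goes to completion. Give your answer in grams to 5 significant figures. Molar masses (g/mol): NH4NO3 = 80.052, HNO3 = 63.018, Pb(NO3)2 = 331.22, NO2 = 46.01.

119.41 g

n(Pb(NO3)2) = 370.56 / 331.22 = 1.11877 mol.
Reaction (1): Pb(NO3)2→NO2 ratio 2:4 ⇒ n(NO2) = 2.23755 mol.
Reaction (2): NO2→HNO3 ratio 3:2 ⇒ n(HNO3) = 1.49170 mol.
Reaction (3): HNO3→NH4NO3 ratio 1:1 ⇒ n(NH4NO3) = 1.49170 mol.
Mass of NH4NO3 = 1.49170 × 80.052 = 119.413 g.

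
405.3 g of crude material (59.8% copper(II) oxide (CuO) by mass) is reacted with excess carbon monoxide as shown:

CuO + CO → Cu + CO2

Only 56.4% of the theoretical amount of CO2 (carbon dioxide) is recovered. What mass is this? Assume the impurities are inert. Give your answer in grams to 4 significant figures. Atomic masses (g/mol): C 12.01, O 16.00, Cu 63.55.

Pure CuO available = 405.3 g × 0.598 = 242.37 g.
M(CuO) = 63.55 + 16.00 = 79.55 g/mol.
M(CO2) = 12.01 + 2(16.00) = 44.01 g/mol.
n(CuO) = 242.37 g / 79.55 g/mol = 3.0468 mol.
From the equation the CuO:CO2 mole ratio is 1:1, so n(CO2) = 3.0468 × 1/1 = 3.0468 mol.
Mass of CO2 = 3.0468 mol × 44.01 g/mol = 134.09 g.
Actual mass collected = 134.09 g × 0.564 = 75.625 g.

75.63 g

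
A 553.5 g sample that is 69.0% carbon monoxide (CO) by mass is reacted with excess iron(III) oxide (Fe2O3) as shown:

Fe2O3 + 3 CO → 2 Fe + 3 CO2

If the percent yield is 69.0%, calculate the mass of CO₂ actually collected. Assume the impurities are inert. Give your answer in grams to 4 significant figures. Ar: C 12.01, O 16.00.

414.1 g

Pure CO available = 553.5 g × 0.690 = 381.92 g.
M(CO) = 12.01 + 16.00 = 28.01 g/mol.
M(CO2) = 12.01 + 2(16.00) = 44.01 g/mol.
n(CO) = 381.92 g / 28.01 g/mol = 13.635 mol.
From the equation the CO:CO2 mole ratio is 3:3, so n(CO2) = 13.635 × 3/3 = 13.635 mol.
Mass of CO2 = 13.635 mol × 44.01 g/mol = 600.07 g.
Actual mass collected = 600.07 g × 0.690 = 414.05 g.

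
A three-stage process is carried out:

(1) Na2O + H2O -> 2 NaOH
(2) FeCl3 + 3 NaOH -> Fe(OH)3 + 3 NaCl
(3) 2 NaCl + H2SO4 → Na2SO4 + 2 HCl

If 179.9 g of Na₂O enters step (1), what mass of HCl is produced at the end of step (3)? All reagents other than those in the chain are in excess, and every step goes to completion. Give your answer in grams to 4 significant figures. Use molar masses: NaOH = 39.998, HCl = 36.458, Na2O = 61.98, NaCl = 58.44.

n(Na2O) = 179.9 / 61.98 = 2.9025 mol.
Reaction (1): Na2O→NaOH ratio 1:2 ⇒ n(NaOH) = 5.8051 mol.
Reaction (2): NaOH→NaCl ratio 3:3 ⇒ n(NaCl) = 5.8051 mol.
Reaction (3): NaCl→HCl ratio 2:2 ⇒ n(HCl) = 5.8051 mol.
Mass of HCl = 5.8051 × 36.458 = 211.64 g.

211.6 g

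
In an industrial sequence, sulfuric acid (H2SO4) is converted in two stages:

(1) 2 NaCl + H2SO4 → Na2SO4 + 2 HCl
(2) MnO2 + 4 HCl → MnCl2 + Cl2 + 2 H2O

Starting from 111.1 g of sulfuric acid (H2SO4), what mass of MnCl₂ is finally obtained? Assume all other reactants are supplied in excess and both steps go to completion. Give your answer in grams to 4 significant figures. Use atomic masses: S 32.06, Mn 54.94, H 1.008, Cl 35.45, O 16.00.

71.28 g

M(H2SO4) = 2(1.008) + 32.06 + 4(16.00) = 98.076 g/mol.
M(MnCl2) = 54.94 + 2(35.45) = 125.84 g/mol.
n(H2SO4) = 111.10 / 98.076 = 1.1328 mol.
Step 1 gives a 1:2 ratio of H2SO4 to HCl, so n(HCl) = 2.2656 mol.
In step 2 the HCl:MnCl2 ratio is 4:1, so n(MnCl2) = 0.56640 mol.
Mass of MnCl2 = 0.56640 × 125.84 = 71.275 g.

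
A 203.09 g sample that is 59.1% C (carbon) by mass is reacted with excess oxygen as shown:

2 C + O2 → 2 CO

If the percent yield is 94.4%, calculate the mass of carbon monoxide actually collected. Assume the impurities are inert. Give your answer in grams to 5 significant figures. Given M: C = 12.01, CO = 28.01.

Pure C available = 203.09 g × 0.591 = 120.026 g.
n(C) = 120.026 g / 12.01 g/mol = 9.99385 mol.
From the equation the C:CO mole ratio is 2:2, so n(CO) = 9.99385 × 2/2 = 9.99385 mol.
Mass of CO = 9.99385 mol × 28.01 g/mol = 279.928 g.
Actual mass collected = 279.928 g × 0.944 = 264.252 g.

264.25 g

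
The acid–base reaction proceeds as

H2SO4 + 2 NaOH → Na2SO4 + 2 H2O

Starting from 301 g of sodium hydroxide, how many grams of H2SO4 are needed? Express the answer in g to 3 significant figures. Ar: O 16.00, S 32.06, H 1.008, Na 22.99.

369 g

M(NaOH) = 22.99 + 16.00 + 1.008 = 39.998 g/mol.
M(H2SO4) = 2(1.008) + 32.06 + 4(16.00) = 98.076 g/mol.
n(NaOH) = 301.0 g / 39.998 g/mol = 7.525 mol.
From the equation the NaOH:H2SO4 mole ratio is 2:1, so n(H2SO4) = 7.525 × 1/2 = 3.763 mol.
Mass of H2SO4 = 3.763 mol × 98.076 g/mol = 369.0 g.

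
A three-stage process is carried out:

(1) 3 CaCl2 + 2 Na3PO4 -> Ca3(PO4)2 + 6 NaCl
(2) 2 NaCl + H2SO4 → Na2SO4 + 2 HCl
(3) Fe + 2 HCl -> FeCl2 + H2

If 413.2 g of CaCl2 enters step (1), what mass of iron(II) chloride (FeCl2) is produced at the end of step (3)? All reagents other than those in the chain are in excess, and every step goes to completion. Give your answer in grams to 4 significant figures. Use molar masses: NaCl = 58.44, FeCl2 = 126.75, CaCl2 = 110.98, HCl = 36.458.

n(CaCl2) = 413.2 / 110.98 = 3.7232 mol.
Reaction (1): CaCl2→NaCl ratio 3:6 ⇒ n(NaCl) = 7.4464 mol.
Reaction (2): NaCl→HCl ratio 2:2 ⇒ n(HCl) = 7.4464 mol.
Reaction (3): HCl→FeCl2 ratio 2:1 ⇒ n(FeCl2) = 3.7232 mol.
Mass of FeCl2 = 3.7232 × 126.75 = 471.91 g.

471.9 g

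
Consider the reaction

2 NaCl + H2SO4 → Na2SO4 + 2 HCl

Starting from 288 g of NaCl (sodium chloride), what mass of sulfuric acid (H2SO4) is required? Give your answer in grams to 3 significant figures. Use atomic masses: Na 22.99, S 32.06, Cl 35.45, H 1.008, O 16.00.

242 g

M(NaCl) = 22.99 + 35.45 = 58.44 g/mol.
M(H2SO4) = 2(1.008) + 32.06 + 4(16.00) = 98.076 g/mol.
n(NaCl) = 288.0 g / 58.44 g/mol = 4.928 mol.
From the equation the NaCl:H2SO4 mole ratio is 2:1, so n(H2SO4) = 4.928 × 1/2 = 2.464 mol.
Mass of H2SO4 = 2.464 mol × 98.076 g/mol = 241.7 g.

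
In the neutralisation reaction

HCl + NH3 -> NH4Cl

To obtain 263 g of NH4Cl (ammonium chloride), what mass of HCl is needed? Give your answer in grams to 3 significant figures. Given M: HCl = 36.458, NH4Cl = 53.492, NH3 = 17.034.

179 g

n(NH4Cl) = 263.0 g / 53.492 g/mol = 4.917 mol.
From the equation the NH4Cl:HCl mole ratio is 1:1, so n(HCl) = 4.917 × 1/1 = 4.917 mol.
Mass of HCl = 4.917 mol × 36.458 g/mol = 179.3 g.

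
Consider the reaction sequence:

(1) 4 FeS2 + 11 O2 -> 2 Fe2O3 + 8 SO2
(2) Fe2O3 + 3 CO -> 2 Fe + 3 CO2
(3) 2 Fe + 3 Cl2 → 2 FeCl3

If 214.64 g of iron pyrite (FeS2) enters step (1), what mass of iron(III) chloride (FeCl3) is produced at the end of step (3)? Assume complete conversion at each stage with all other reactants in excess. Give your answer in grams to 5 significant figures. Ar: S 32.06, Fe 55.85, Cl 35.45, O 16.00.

M(FeS2) = 55.85 + 2(32.06) = 119.97 g/mol.
M(FeCl3) = 55.85 + 3(35.45) = 162.20 g/mol.
n(FeS2) = 214.64 / 119.97 = 1.78911 mol.
Reaction (1): FeS2→Fe2O3 ratio 4:2 ⇒ n(Fe2O3) = 0.894557 mol.
Reaction (2): Fe2O3→Fe ratio 1:2 ⇒ n(Fe) = 1.78911 mol.
Reaction (3): Fe→FeCl3 ratio 2:2 ⇒ n(FeCl3) = 1.78911 mol.
Mass of FeCl3 = 1.78911 × 162.20 = 290.194 g.

290.19 g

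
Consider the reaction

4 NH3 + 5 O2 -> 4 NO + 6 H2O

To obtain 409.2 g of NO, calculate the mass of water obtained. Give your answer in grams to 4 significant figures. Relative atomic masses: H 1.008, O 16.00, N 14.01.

368.5 g

M(NO) = 14.01 + 16.00 = 30.01 g/mol.
M(H2O) = 2(1.008) + 16.00 = 18.016 g/mol.
n(NO) = 409.20 g / 30.01 g/mol = 13.635 mol.
From the equation the NO:H2O mole ratio is 4:6, so n(H2O) = 13.635 × 6/4 = 20.453 mol.
Mass of H2O = 20.453 mol × 18.016 g/mol = 368.48 g.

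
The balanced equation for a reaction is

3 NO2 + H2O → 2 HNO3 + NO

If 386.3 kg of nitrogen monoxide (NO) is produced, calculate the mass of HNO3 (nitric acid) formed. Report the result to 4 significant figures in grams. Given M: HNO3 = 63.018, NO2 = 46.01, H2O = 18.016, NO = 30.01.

Convert: 386.3 kg = 386300 g.
n(NO) = 386300 g / 30.01 g/mol = 12872 mol.
From the equation the NO:HNO3 mole ratio is 1:2, so n(HNO3) = 12872 × 2/1 = 25745 mol.
Mass of HNO3 = 25745 mol × 63.018 g/mol = 1.6224 × 10^6 g.

1622000 g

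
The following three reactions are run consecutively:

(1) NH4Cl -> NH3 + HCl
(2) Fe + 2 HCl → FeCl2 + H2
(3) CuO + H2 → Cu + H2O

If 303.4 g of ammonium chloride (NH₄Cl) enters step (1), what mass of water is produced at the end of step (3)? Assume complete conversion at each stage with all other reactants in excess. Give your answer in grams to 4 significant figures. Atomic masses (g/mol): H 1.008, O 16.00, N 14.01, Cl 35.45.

51.09 g

M(NH4Cl) = 14.01 + 4(1.008) + 35.45 = 53.492 g/mol.
M(H2O) = 2(1.008) + 16.00 = 18.016 g/mol.
n(NH4Cl) = 303.4 / 53.492 = 5.6719 mol.
Reaction (1): NH4Cl→HCl ratio 1:1 ⇒ n(HCl) = 5.6719 mol.
Reaction (2): HCl→H2 ratio 2:1 ⇒ n(H2) = 2.8359 mol.
Reaction (3): H2→H2O ratio 1:1 ⇒ n(H2O) = 2.8359 mol.
Mass of H2O = 2.8359 × 18.016 = 51.092 g.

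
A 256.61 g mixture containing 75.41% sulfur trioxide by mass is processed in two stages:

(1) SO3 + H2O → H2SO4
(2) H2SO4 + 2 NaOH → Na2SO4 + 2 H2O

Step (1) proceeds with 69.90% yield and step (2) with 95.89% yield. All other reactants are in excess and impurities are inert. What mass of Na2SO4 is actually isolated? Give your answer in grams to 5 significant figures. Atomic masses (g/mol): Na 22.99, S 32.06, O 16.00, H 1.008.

Pure SO3 = 256.61 × 0.7541 = 193.510 g.
M(SO3) = 32.06 + 3(16.00) = 80.06 g/mol.
M(Na2SO4) = 2(22.99) + 32.06 + 4(16.00) = 142.04 g/mol.
n(SO3) = 193.510 / 80.06 = 2.41706 mol.
Step 1 (SO3:H2SO4 = 1:1): theoretical n(H2SO4) = 2.41706 mol; at 69.90% yield, n(H2SO4) = 1.68952 mol.
Step 2 (H2SO4:Na2SO4 = 1:1): theoretical n(Na2SO4) = 1.68952 mol, so theoretical mass = 1.68952 × 142.04 = 239.980 g.
At 95.89% yield, actual mass of Na2SO4 = 239.980 × 0.9589 = 230.117 g.

230.12 g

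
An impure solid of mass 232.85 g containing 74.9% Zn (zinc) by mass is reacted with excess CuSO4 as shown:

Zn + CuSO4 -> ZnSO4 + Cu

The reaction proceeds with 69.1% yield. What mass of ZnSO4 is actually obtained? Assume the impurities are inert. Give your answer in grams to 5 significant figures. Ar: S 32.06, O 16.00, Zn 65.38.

Pure Zn available = 232.85 g × 0.749 = 174.405 g.
M(Zn) = 65.38 g/mol.
M(ZnSO4) = 65.38 + 32.06 + 4(16.00) = 161.44 g/mol.
n(Zn) = 174.405 g / 65.38 g/mol = 2.66755 mol.
From the equation the Zn:ZnSO4 mole ratio is 1:1, so n(ZnSO4) = 2.66755 × 1/1 = 2.66755 mol.
Mass of ZnSO4 = 2.66755 mol × 161.44 g/mol = 430.650 g.
Actual mass collected = 430.650 g × 0.691 = 297.579 g.

297.58 g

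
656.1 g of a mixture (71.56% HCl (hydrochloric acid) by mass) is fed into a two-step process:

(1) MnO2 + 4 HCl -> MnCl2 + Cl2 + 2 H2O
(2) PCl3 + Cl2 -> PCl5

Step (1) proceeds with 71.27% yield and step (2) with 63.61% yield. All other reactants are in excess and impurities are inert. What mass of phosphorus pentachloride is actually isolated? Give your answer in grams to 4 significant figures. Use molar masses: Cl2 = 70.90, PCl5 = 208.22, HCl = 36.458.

Pure HCl = 656.1 × 0.7156 = 469.51 g.
n(HCl) = 469.51 / 36.458 = 12.878 mol.
Step 1 (HCl:Cl2 = 4:1): theoretical n(Cl2) = 3.2195 mol; at 71.27% yield, n(Cl2) = 2.2945 mol.
Step 2 (Cl2:PCl5 = 1:1): theoretical n(PCl5) = 2.2945 mol, so theoretical mass = 2.2945 × 208.22 = 477.77 g.
At 63.61% yield, actual mass of PCl5 = 477.77 × 0.6361 = 303.91 g.

303.9 g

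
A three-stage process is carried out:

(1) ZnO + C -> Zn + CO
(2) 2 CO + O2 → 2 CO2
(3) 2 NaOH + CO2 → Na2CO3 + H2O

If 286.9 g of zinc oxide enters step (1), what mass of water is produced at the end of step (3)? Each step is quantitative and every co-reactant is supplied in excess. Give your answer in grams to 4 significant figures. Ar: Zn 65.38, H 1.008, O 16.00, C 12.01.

63.51 g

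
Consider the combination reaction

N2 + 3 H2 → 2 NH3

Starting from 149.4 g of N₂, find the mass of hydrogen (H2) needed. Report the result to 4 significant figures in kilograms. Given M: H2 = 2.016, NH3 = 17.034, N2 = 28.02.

n(N2) = 149.40 g / 28.02 g/mol = 5.3319 mol.
From the equation the N2:H2 mole ratio is 1:3, so n(H2) = 5.3319 × 3/1 = 15.996 mol.
Mass of H2 = 15.996 mol × 2.016 g/mol = 32.247 g.
Converting to kg: 32.247 g = 0.03225 kg.

0.03225 kg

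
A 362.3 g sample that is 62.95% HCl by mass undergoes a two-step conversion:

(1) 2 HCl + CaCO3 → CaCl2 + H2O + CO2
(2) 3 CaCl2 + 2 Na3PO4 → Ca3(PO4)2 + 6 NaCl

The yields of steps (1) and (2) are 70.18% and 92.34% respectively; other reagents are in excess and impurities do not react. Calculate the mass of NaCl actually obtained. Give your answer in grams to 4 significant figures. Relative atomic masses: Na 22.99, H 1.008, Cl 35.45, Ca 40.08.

Pure HCl = 362.3 × 0.6295 = 228.07 g.
M(HCl) = 1.008 + 35.45 = 36.458 g/mol.
M(NaCl) = 22.99 + 35.45 = 58.44 g/mol.
n(HCl) = 228.07 / 36.458 = 6.2556 mol.
Step 1 (HCl:CaCl2 = 2:1): theoretical n(CaCl2) = 3.1278 mol; at 70.18% yield, n(CaCl2) = 2.1951 mol.
Step 2 (CaCl2:NaCl = 3:6): theoretical n(NaCl) = 4.3902 mol, so theoretical mass = 4.3902 × 58.44 = 256.56 g.
At 92.34% yield, actual mass of NaCl = 256.56 × 0.9234 = 236.91 g.

236.9 g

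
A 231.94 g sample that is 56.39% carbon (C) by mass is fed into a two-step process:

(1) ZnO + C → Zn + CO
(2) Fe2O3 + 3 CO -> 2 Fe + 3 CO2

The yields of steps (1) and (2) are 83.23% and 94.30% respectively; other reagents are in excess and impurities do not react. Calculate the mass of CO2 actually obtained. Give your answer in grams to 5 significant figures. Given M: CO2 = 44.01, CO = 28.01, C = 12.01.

376.16 g

Pure C = 231.94 × 0.5639 = 130.791 g.
n(C) = 130.791 / 12.01 = 10.8902 mol.
Step 1 (C:CO = 1:1): theoretical n(CO) = 10.8902 mol; at 83.23% yield, n(CO) = 9.06389 mol.
Step 2 (CO:CO2 = 3:3): theoretical n(CO2) = 9.06389 mol, so theoretical mass = 9.06389 × 44.01 = 398.902 g.
At 94.30% yield, actual mass of CO2 = 398.902 × 0.9430 = 376.164 g.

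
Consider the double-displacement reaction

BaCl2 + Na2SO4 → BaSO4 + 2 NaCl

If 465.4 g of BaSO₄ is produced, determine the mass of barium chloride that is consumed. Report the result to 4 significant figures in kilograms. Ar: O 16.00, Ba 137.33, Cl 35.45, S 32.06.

0.4152 kg

M(BaSO4) = 137.33 + 32.06 + 4(16.00) = 233.39 g/mol.
M(BaCl2) = 137.33 + 2(35.45) = 208.23 g/mol.
n(BaSO4) = 465.40 g / 233.39 g/mol = 1.9941 mol.
From the equation the BaSO4:BaCl2 mole ratio is 1:1, so n(BaCl2) = 1.9941 × 1/1 = 1.9941 mol.
Mass of BaCl2 = 1.9941 mol × 208.23 g/mol = 415.23 g.
Converting to kg: 415.23 g = 0.4152 kg.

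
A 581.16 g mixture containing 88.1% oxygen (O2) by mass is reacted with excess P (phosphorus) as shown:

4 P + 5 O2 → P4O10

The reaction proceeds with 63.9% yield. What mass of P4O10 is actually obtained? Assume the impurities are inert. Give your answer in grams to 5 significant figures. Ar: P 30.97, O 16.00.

Pure O2 available = 581.16 g × 0.881 = 512.002 g.
M(O2) = 2(16.00) = 32.00 g/mol.
M(P4O10) = 4(30.97) + 10(16.00) = 283.88 g/mol.
n(O2) = 512.002 g / 32.00 g/mol = 16.0001 mol.
From the equation the O2:P4O10 mole ratio is 5:1, so n(P4O10) = 16.0001 × 1/5 = 3.20001 mol.
Mass of P4O10 = 3.20001 mol × 283.88 g/mol = 908.419 g.
Actual mass collected = 908.419 g × 0.639 = 580.480 g.

580.48 g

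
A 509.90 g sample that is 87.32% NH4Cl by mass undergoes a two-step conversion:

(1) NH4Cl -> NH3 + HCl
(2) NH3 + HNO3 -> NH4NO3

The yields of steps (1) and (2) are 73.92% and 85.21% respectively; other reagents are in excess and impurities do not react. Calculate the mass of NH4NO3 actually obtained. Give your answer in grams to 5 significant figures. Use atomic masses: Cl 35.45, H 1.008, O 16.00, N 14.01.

Pure NH4Cl = 509.90 × 0.8732 = 445.245 g.
M(NH4Cl) = 14.01 + 4(1.008) + 35.45 = 53.492 g/mol.
M(NH4NO3) = 2(14.01) + 4(1.008) + 3(16.00) = 80.052 g/mol.
n(NH4Cl) = 445.245 / 53.492 = 8.32358 mol.
Step 1 (NH4Cl:NH3 = 1:1): theoretical n(NH3) = 8.32358 mol; at 73.92% yield, n(NH3) = 6.15279 mol.
Step 2 (NH3:NH4NO3 = 1:1): theoretical n(NH4NO3) = 6.15279 mol, so theoretical mass = 6.15279 × 80.052 = 492.543 g.
At 85.21% yield, actual mass of NH4NO3 = 492.543 × 0.8521 = 419.696 g.

419.70 g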